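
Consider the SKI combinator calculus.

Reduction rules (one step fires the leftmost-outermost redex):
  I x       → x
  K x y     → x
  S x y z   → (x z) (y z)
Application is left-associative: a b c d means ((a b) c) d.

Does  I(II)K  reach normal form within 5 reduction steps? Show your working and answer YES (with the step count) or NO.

Answer: YES — reaches normal form K in 3 ≤ 5 steps

Derivation:
  start: I(II)K
  [1] IIK
  [2] IK
  [3] K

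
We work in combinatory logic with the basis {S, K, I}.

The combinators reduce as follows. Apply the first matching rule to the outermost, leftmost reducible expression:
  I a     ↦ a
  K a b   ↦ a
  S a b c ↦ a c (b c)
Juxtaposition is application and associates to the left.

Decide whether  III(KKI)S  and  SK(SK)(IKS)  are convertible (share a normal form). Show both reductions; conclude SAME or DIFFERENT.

Term A:
  start: III(KKI)S
  [1] II(KKI)S
  [2] I(KKI)S
  [3] KKIS
  [4] KS

Term B:
  start: SK(SK)(IKS)
  [1] K(IKS)(SK(IKS))
  [2] IKS
  [3] KS

Answer: SAME — A ⇓ KS, B ⇓ KS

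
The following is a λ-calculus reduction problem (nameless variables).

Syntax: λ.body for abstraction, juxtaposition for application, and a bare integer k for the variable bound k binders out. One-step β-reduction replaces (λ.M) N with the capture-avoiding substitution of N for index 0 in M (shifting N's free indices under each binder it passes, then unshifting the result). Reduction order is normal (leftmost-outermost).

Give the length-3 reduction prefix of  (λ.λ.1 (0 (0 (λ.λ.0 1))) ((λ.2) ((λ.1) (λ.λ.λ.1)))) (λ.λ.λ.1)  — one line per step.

  start: (λ.λ.1 (0 (0 (λ.λ.0 1))) ((λ.2) ((λ.1) (λ.λ.λ.1)))) (λ.λ.λ.1)
  [1] λ.(λ.λ.λ.1) (0 (0 (λ.λ.0 1))) ((λ.λ.λ.λ.1) ((λ.1) (λ.λ.λ.1)))
  [2] λ.(λ.λ.1) ((λ.λ.λ.λ.1) ((λ.1) (λ.λ.λ.1)))
  [3] λ.λ.(λ.λ.λ.λ.1) ((λ.2) (λ.λ.λ.1))

Answer: after 3 steps: λ.λ.(λ.λ.λ.λ.1) ((λ.2) (λ.λ.λ.1))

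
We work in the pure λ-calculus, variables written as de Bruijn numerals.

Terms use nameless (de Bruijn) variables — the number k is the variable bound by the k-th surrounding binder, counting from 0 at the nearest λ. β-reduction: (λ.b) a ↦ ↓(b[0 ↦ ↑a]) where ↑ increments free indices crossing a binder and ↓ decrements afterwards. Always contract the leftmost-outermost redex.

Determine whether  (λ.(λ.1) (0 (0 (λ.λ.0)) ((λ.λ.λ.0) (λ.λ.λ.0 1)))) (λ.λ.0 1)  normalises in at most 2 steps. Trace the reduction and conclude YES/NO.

  start: (λ.(λ.1) (0 (0 (λ.λ.0)) ((λ.λ.λ.0) (λ.λ.λ.0 1)))) (λ.λ.0 1)
  [1] (λ.λ.λ.0 1) ((λ.λ.0 1) ((λ.λ.0 1) (λ.λ.0)) ((λ.λ.λ.0) (λ.λ.λ.0 1)))
  [2] λ.λ.0 1

Answer: YES — reaches normal form λ.λ.0 1 in 2 ≤ 2 steps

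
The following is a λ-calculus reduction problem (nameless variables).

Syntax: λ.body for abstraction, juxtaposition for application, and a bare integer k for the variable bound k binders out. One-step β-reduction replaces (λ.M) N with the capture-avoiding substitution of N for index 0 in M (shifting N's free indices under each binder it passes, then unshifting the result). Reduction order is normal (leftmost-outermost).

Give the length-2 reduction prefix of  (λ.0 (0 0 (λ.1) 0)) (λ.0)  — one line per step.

  start: (λ.0 (0 0 (λ.1) 0)) (λ.0)
  →1  (λ.0) ((λ.0) (λ.0) (λ.λ.0) (λ.0))
  →2  (λ.0) (λ.0) (λ.λ.0) (λ.0)

Answer: after 2 steps: (λ.0) (λ.0) (λ.λ.0) (λ.0)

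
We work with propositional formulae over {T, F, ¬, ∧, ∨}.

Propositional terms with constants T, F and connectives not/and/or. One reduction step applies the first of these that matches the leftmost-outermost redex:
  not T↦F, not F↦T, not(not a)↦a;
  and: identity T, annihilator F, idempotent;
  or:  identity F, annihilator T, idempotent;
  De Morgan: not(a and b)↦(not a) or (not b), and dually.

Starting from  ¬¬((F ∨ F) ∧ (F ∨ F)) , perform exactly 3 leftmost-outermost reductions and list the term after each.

  start: ¬¬((F ∨ F) ∧ (F ∨ F))
  →1  (F ∨ F) ∧ (F ∨ F)
  →2  F ∨ F
  →3  F

Answer: after 3 steps: F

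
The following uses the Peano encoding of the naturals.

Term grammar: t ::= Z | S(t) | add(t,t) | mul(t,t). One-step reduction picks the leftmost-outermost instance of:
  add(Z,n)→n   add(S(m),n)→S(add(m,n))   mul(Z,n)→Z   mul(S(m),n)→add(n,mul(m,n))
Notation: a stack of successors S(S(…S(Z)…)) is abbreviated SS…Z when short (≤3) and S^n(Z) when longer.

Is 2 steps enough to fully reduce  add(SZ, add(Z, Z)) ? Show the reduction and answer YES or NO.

  start: add(SZ, add(Z, Z))
  step 1: S(add(Z, add(Z, Z)))
  step 2: S(add(Z, Z))

Answer: NO — after 2 steps the term is S(add(Z, Z)), not yet normal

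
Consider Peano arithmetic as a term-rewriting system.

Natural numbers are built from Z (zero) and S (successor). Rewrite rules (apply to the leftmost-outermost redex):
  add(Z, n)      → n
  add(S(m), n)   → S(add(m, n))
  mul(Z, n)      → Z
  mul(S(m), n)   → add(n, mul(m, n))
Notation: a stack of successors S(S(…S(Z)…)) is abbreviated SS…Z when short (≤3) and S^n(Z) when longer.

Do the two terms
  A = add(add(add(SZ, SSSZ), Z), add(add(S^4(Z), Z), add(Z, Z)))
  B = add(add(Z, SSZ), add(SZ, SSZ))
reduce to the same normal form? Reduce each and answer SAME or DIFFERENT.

Term A:
  start: add(add(add(SZ, SSSZ), Z), add(add(S^4(Z), Z), add(Z, Z)))
  [1] add(add(S(add(Z, SSSZ)), Z), add(add(S^4(Z), Z), add(Z, Z)))
  [2] add(S(add(add(Z, SSSZ), Z)), add(add(S^4(Z), Z), add(Z, Z)))
  [3] S(add(add(add(Z, SSSZ), Z), add(add(S^4(Z), Z), add(Z, Z))))
  [4] S(add(add(SSSZ, Z), add(add(S^4(Z), Z), add(Z, Z))))
  [5] S(add(S(add(SSZ, Z)), add(add(S^4(Z), Z), add(Z, Z))))
  [6] S(S(add(add(SSZ, Z), add(add(S^4(Z), Z), add(Z, Z)))))
  [7] S(S(add(S(add(SZ, Z)), add(add(S^4(Z), Z), add(Z, Z)))))
  [8] S(S(S(add(add(SZ, Z), add(add(S^4(Z), Z), add(Z, Z))))))
  [9] S(S(S(add(S(add(Z, Z)), add(add(S^4(Z), Z), add(Z, Z))))))
  [10] S(S(S(S(add(add(Z, Z), add(add(S^4(Z), Z), add(Z, Z)))))))
  [11] S(S(S(S(add(Z, add(add(S^4(Z), Z), add(Z, Z)))))))
  [12] S(S(S(S(add(add(S^4(Z), Z), add(Z, Z))))))
  [13] S(S(S(S(add(S(add(SSSZ, Z)), add(Z, Z))))))
  [14] S(S(S(S(S(add(add(SSSZ, Z), add(Z, Z)))))))
  [15] S(S(S(S(S(add(S(add(SSZ, Z)), add(Z, Z)))))))
  [16] S(S(S(S(S(S(add(add(SSZ, Z), add(Z, Z))))))))
  [17] S(S(S(S(S(S(add(S(add(SZ, Z)), add(Z, Z))))))))
  [18] S(S(S(S(S(S(S(add(add(SZ, Z), add(Z, Z)))))))))
  [19] S(S(S(S(S(S(S(add(S(add(Z, Z)), add(Z, Z)))))))))
  [20] S(S(S(S(S(S(S(S(add(add(Z, Z), add(Z, Z))))))))))
  [21] S(S(S(S(S(S(S(S(add(Z, add(Z, Z))))))))))
  [22] S(S(S(S(S(S(S(S(add(Z, Z)))))))))
  [23] S^8(Z)

Term B:
  start: add(add(Z, SSZ), add(SZ, SSZ))
  [1] add(SSZ, add(SZ, SSZ))
  [2] S(add(SZ, add(SZ, SSZ)))
  [3] S(S(add(Z, add(SZ, SSZ))))
  [4] S(S(add(SZ, SSZ)))
  [5] S(S(S(add(Z, SSZ))))
  [6] S^5(Z)

Answer: DIFFERENT — A ⇓ S^8(Z), B ⇓ S^5(Z)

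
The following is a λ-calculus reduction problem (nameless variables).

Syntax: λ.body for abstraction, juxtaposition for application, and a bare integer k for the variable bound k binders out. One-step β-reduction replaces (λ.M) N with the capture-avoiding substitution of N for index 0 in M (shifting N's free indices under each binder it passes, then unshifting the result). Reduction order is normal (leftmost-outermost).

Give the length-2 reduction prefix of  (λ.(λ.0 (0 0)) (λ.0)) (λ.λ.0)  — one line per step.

  start: (λ.(λ.0 (0 0)) (λ.0)) (λ.λ.0)
  [1] (λ.0 (0 0)) (λ.0)
  [2] (λ.0) ((λ.0) (λ.0))

Answer: after 2 steps: (λ.0) ((λ.0) (λ.0))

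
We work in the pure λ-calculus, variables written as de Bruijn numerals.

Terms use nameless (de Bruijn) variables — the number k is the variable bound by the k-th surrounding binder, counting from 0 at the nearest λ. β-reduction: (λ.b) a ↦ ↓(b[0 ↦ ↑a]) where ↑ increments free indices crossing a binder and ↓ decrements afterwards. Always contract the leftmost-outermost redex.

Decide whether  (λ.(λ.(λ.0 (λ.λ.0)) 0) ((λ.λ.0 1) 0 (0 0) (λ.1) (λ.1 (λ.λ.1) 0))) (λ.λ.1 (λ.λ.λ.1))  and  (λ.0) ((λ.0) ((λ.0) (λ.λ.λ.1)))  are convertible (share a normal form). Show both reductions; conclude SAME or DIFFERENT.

Answer: DIFFERENT — A ⇓ λ.λ.λ.λ.λ.1, B ⇓ λ.λ.λ.1

Working:
Term A:
  start: (λ.(λ.(λ.0 (λ.λ.0)) 0) ((λ.λ.0 1) 0 (0 0) (λ.1) (λ.1 (λ.λ.1) 0))) (λ.λ.1 (λ.λ.λ.1))
  step 1: (λ.(λ.0 (λ.λ.0)) 0) ((λ.λ.0 1) (λ.λ.1 (λ.λ.λ.1)) ((λ.λ.1 (λ.λ.λ.1)) (λ.λ.1 (λ.λ.λ.1))) (λ.λ.λ.1 (λ.λ.λ.1)) (λ.(λ.λ.1 (λ.λ.λ.1)) (λ.λ.1) 0))
  step 2: (λ.0 (λ.λ.0)) ((λ.λ.0 1) (λ.λ.1 (λ.λ.λ.1)) ((λ.λ.1 (λ.λ.λ.1)) (λ.λ.1 (λ.λ.λ.1))) (λ.λ.λ.1 (λ.λ.λ.1)) (λ.(λ.λ.1 (λ.λ.λ.1)) (λ.λ.1) 0))
  step 3: (λ.λ.0 1) (λ.λ.1 (λ.λ.λ.1)) ((λ.λ.1 (λ.λ.λ.1)) (λ.λ.1 (λ.λ.λ.1))) (λ.λ.λ.1 (λ.λ.λ.1)) (λ.(λ.λ.1 (λ.λ.λ.1)) (λ.λ.1) 0) (λ.λ.0)
  step 4: (λ.0 (λ.λ.1 (λ.λ.λ.1))) ((λ.λ.1 (λ.λ.λ.1)) (λ.λ.1 (λ.λ.λ.1))) (λ.λ.λ.1 (λ.λ.λ.1)) (λ.(λ.λ.1 (λ.λ.λ.1)) (λ.λ.1) 0) (λ.λ.0)
  step 5: (λ.λ.1 (λ.λ.λ.1)) (λ.λ.1 (λ.λ.λ.1)) (λ.λ.1 (λ.λ.λ.1)) (λ.λ.λ.1 (λ.λ.λ.1)) (λ.(λ.λ.1 (λ.λ.λ.1)) (λ.λ.1) 0) (λ.λ.0)
  step 6: (λ.(λ.λ.1 (λ.λ.λ.1)) (λ.λ.λ.1)) (λ.λ.1 (λ.λ.λ.1)) (λ.λ.λ.1 (λ.λ.λ.1)) (λ.(λ.λ.1 (λ.λ.λ.1)) (λ.λ.1) 0) (λ.λ.0)
  step 7: (λ.λ.1 (λ.λ.λ.1)) (λ.λ.λ.1) (λ.λ.λ.1 (λ.λ.λ.1)) (λ.(λ.λ.1 (λ.λ.λ.1)) (λ.λ.1) 0) (λ.λ.0)
  step 8: (λ.(λ.λ.λ.1) (λ.λ.λ.1)) (λ.λ.λ.1 (λ.λ.λ.1)) (λ.(λ.λ.1 (λ.λ.λ.1)) (λ.λ.1) 0) (λ.λ.0)
  step 9: (λ.λ.λ.1) (λ.λ.λ.1) (λ.(λ.λ.1 (λ.λ.λ.1)) (λ.λ.1) 0) (λ.λ.0)
  step 10: (λ.λ.1) (λ.(λ.λ.1 (λ.λ.λ.1)) (λ.λ.1) 0) (λ.λ.0)
  step 11: (λ.λ.(λ.λ.1 (λ.λ.λ.1)) (λ.λ.1) 0) (λ.λ.0)
  step 12: λ.(λ.λ.1 (λ.λ.λ.1)) (λ.λ.1) 0
  step 13: λ.(λ.(λ.λ.1) (λ.λ.λ.1)) 0
  step 14: λ.(λ.λ.1) (λ.λ.λ.1)
  step 15: λ.λ.λ.λ.λ.1

Term B:
  start: (λ.0) ((λ.0) ((λ.0) (λ.λ.λ.1)))
  step 1: (λ.0) ((λ.0) (λ.λ.λ.1))
  step 2: (λ.0) (λ.λ.λ.1)
  step 3: λ.λ.λ.1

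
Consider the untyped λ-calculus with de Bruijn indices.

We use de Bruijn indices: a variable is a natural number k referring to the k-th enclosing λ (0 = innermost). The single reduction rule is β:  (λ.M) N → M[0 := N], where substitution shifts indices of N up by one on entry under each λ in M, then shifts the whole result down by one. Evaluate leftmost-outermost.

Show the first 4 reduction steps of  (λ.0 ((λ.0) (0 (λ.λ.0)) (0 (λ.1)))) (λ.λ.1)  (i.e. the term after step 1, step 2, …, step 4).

  start: (λ.0 ((λ.0) (0 (λ.λ.0)) (0 (λ.1)))) (λ.λ.1)
  [1] (λ.λ.1) ((λ.0) ((λ.λ.1) (λ.λ.0)) ((λ.λ.1) (λ.λ.λ.1)))
  [2] λ.(λ.0) ((λ.λ.1) (λ.λ.0)) ((λ.λ.1) (λ.λ.λ.1))
  [3] λ.(λ.λ.1) (λ.λ.0) ((λ.λ.1) (λ.λ.λ.1))
  [4] λ.(λ.λ.λ.0) ((λ.λ.1) (λ.λ.λ.1))

Answer: after 4 steps: λ.(λ.λ.λ.0) ((λ.λ.1) (λ.λ.λ.1))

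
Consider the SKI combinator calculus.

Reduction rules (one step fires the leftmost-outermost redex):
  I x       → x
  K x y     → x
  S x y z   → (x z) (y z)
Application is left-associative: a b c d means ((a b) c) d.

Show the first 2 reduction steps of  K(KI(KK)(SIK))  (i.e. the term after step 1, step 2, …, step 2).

Answer: after 2 steps: K(SIK)

Working:
  start: K(KI(KK)(SIK))
  [1] K(I(SIK))
  [2] K(SIK)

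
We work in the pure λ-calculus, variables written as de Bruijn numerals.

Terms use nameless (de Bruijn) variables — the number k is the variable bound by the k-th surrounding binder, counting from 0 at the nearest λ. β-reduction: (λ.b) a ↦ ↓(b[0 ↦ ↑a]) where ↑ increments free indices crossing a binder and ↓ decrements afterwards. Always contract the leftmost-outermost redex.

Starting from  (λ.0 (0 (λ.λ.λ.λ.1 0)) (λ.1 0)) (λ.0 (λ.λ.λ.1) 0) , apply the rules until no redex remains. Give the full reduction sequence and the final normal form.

Answer: normal form = λ.λ.0 (λ.λ.λ.1) 0  (in 10 steps)

Reduction:
  start: (λ.0 (0 (λ.λ.λ.λ.1 0)) (λ.1 0)) (λ.0 (λ.λ.λ.1) 0)
  [1] (λ.0 (λ.λ.λ.1) 0) ((λ.0 (λ.λ.λ.1) 0) (λ.λ.λ.λ.1 0)) (λ.(λ.0 (λ.λ.λ.1) 0) 0)
  [2] (λ.0 (λ.λ.λ.1) 0) (λ.λ.λ.λ.1 0) (λ.λ.λ.1) ((λ.0 (λ.λ.λ.1) 0) (λ.λ.λ.λ.1 0)) (λ.(λ.0 (λ.λ.λ.1) 0) 0)
  [3] (λ.λ.λ.λ.1 0) (λ.λ.λ.1) (λ.λ.λ.λ.1 0) (λ.λ.λ.1) ((λ.0 (λ.λ.λ.1) 0) (λ.λ.λ.λ.1 0)) (λ.(λ.0 (λ.λ.λ.1) 0) 0)
  [4] (λ.λ.λ.1 0) (λ.λ.λ.λ.1 0) (λ.λ.λ.1) ((λ.0 (λ.λ.λ.1) 0) (λ.λ.λ.λ.1 0)) (λ.(λ.0 (λ.λ.λ.1) 0) 0)
  [5] (λ.λ.1 0) (λ.λ.λ.1) ((λ.0 (λ.λ.λ.1) 0) (λ.λ.λ.λ.1 0)) (λ.(λ.0 (λ.λ.λ.1) 0) 0)
  [6] (λ.(λ.λ.λ.1) 0) ((λ.0 (λ.λ.λ.1) 0) (λ.λ.λ.λ.1 0)) (λ.(λ.0 (λ.λ.λ.1) 0) 0)
  [7] (λ.λ.λ.1) ((λ.0 (λ.λ.λ.1) 0) (λ.λ.λ.λ.1 0)) (λ.(λ.0 (λ.λ.λ.1) 0) 0)
  [8] (λ.λ.1) (λ.(λ.0 (λ.λ.λ.1) 0) 0)
  [9] λ.λ.(λ.0 (λ.λ.λ.1) 0) 0
  [10] λ.λ.0 (λ.λ.λ.1) 0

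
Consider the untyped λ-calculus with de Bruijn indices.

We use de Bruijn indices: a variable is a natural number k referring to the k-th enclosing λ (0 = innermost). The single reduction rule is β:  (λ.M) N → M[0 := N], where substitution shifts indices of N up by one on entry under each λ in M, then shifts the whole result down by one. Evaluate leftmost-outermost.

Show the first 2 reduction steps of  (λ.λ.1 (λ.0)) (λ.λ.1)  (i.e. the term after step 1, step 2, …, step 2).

  start: (λ.λ.1 (λ.0)) (λ.λ.1)
  →1  λ.(λ.λ.1) (λ.0)
  →2  λ.λ.λ.0

Answer: after 2 steps: λ.λ.λ.0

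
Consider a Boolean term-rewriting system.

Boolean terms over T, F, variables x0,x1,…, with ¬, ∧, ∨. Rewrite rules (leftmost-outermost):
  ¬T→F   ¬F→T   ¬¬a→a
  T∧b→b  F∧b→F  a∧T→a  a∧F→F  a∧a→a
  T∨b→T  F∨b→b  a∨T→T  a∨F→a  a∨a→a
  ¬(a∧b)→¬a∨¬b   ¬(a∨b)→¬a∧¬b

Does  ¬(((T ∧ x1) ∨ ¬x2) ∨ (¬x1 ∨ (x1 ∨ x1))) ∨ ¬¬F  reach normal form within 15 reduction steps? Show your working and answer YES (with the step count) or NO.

Answer: YES — reaches normal form (¬x1 ∧ x2) ∧ (x1 ∧ ¬x1) in 12 ≤ 15 steps

Derivation:
  start: ¬(((T ∧ x1) ∨ ¬x2) ∨ (¬x1 ∨ (x1 ∨ x1))) ∨ ¬¬F
  step 1: (¬((T ∧ x1) ∨ ¬x2) ∧ ¬(¬x1 ∨ (x1 ∨ x1))) ∨ ¬¬F
  step 2: ((¬(T ∧ x1) ∧ ¬¬x2) ∧ ¬(¬x1 ∨ (x1 ∨ x1))) ∨ ¬¬F
  step 3: (((¬T ∨ ¬x1) ∧ ¬¬x2) ∧ ¬(¬x1 ∨ (x1 ∨ x1))) ∨ ¬¬F
  step 4: (((F ∨ ¬x1) ∧ ¬¬x2) ∧ ¬(¬x1 ∨ (x1 ∨ x1))) ∨ ¬¬F
  step 5: ((¬x1 ∧ ¬¬x2) ∧ ¬(¬x1 ∨ (x1 ∨ x1))) ∨ ¬¬F
  step 6: ((¬x1 ∧ x2) ∧ ¬(¬x1 ∨ (x1 ∨ x1))) ∨ ¬¬F
  step 7: ((¬x1 ∧ x2) ∧ (¬¬x1 ∧ ¬(x1 ∨ x1))) ∨ ¬¬F
  step 8: ((¬x1 ∧ x2) ∧ (x1 ∧ ¬(x1 ∨ x1))) ∨ ¬¬F
  step 9: ((¬x1 ∧ x2) ∧ (x1 ∧ (¬x1 ∧ ¬x1))) ∨ ¬¬F
  step 10: ((¬x1 ∧ x2) ∧ (x1 ∧ ¬x1)) ∨ ¬¬F
  step 11: ((¬x1 ∧ x2) ∧ (x1 ∧ ¬x1)) ∨ F
  step 12: (¬x1 ∧ x2) ∧ (x1 ∧ ¬x1)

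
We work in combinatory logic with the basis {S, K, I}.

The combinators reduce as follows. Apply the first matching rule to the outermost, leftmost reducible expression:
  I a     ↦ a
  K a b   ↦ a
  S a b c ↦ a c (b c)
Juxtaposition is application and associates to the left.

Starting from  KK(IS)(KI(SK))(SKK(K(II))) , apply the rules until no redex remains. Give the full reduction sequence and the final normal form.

Answer: normal form = I  (in 3 steps)

Reduction:
  start: KK(IS)(KI(SK))(SKK(K(II)))
  [1] K(KI(SK))(SKK(K(II)))
  [2] KI(SK)
  [3] I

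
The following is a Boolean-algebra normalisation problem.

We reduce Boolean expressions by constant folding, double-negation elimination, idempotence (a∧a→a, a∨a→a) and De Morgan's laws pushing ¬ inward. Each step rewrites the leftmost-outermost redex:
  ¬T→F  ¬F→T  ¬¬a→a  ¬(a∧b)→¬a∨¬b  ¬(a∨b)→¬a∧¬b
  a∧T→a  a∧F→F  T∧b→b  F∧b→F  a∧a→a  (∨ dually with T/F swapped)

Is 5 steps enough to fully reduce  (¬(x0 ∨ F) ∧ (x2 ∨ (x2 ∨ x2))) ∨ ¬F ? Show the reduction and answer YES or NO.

  start: (¬(x0 ∨ F) ∧ (x2 ∨ (x2 ∨ x2))) ∨ ¬F
  step 1: ((¬x0 ∧ ¬F) ∧ (x2 ∨ (x2 ∨ x2))) ∨ ¬F
  step 2: ((¬x0 ∧ T) ∧ (x2 ∨ (x2 ∨ x2))) ∨ ¬F
  step 3: (¬x0 ∧ (x2 ∨ (x2 ∨ x2))) ∨ ¬F
  step 4: (¬x0 ∧ (x2 ∨ x2)) ∨ ¬F
  step 5: (¬x0 ∧ x2) ∨ ¬F

Answer: NO — after 5 steps the term is (¬x0 ∧ x2) ∨ ¬F, not yet normal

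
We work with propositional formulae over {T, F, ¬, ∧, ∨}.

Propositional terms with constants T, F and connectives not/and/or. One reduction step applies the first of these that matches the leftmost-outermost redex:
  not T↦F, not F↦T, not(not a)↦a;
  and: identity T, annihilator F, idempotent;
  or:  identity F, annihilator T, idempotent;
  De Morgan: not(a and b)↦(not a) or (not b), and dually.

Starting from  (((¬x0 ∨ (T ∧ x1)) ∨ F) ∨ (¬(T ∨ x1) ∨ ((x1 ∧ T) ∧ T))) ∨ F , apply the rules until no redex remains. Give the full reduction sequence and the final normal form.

  start: (((¬x0 ∨ (T ∧ x1)) ∨ F) ∨ (¬(T ∨ x1) ∨ ((x1 ∧ T) ∧ T))) ∨ F
  step 1: ((¬x0 ∨ (T ∧ x1)) ∨ F) ∨ (¬(T ∨ x1) ∨ ((x1 ∧ T) ∧ T))
  step 2: (¬x0 ∨ (T ∧ x1)) ∨ (¬(T ∨ x1) ∨ ((x1 ∧ T) ∧ T))
  step 3: (¬x0 ∨ x1) ∨ (¬(T ∨ x1) ∨ ((x1 ∧ T) ∧ T))
  step 4: (¬x0 ∨ x1) ∨ ((¬T ∧ ¬x1) ∨ ((x1 ∧ T) ∧ T))
  step 5: (¬x0 ∨ x1) ∨ ((F ∧ ¬x1) ∨ ((x1 ∧ T) ∧ T))
  step 6: (¬x0 ∨ x1) ∨ (F ∨ ((x1 ∧ T) ∧ T))
  step 7: (¬x0 ∨ x1) ∨ ((x1 ∧ T) ∧ T)
  step 8: (¬x0 ∨ x1) ∨ (x1 ∧ T)
  step 9: (¬x0 ∨ x1) ∨ x1

Answer: normal form = (¬x0 ∨ x1) ∨ x1  (in 9 steps)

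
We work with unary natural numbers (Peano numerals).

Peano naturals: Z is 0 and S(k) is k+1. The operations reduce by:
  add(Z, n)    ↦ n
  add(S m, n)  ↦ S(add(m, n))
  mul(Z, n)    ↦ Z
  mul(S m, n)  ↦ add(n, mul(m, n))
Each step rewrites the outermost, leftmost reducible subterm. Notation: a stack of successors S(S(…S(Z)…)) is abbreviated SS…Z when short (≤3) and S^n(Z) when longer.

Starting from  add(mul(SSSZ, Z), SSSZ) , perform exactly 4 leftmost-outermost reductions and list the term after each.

Answer: after 4 steps: add(mul(SZ, Z), SSSZ)

Reduction:
  start: add(mul(SSSZ, Z), SSSZ)
  [1] add(add(Z, mul(SSZ, Z)), SSSZ)
  [2] add(mul(SSZ, Z), SSSZ)
  [3] add(add(Z, mul(SZ, Z)), SSSZ)
  [4] add(mul(SZ, Z), SSSZ)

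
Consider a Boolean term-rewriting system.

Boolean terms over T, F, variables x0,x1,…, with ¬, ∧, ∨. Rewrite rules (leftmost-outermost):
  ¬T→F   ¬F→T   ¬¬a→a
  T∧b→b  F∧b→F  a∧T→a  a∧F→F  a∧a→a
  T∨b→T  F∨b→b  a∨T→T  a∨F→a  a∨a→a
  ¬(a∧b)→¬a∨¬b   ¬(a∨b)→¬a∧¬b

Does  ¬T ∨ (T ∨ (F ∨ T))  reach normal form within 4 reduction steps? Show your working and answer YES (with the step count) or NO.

  start: ¬T ∨ (T ∨ (F ∨ T))
  step 1: F ∨ (T ∨ (F ∨ T))
  step 2: T ∨ (F ∨ T)
  step 3: T

Answer: YES — reaches normal form T in 3 ≤ 4 steps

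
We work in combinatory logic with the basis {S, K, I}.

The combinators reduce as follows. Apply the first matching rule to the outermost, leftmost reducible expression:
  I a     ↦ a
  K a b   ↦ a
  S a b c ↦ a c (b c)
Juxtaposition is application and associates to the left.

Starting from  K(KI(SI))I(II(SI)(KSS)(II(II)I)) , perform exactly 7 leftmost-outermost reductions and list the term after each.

Answer: after 7 steps: II(II)I(KSS(II(II)I))

Derivation:
  start: K(KI(SI))I(II(SI)(KSS)(II(II)I))
  [1] KI(SI)(II(SI)(KSS)(II(II)I))
  [2] I(II(SI)(KSS)(II(II)I))
  [3] II(SI)(KSS)(II(II)I)
  [4] I(SI)(KSS)(II(II)I)
  [5] SI(KSS)(II(II)I)
  [6] I(II(II)I)(KSS(II(II)I))
  [7] II(II)I(KSS(II(II)I))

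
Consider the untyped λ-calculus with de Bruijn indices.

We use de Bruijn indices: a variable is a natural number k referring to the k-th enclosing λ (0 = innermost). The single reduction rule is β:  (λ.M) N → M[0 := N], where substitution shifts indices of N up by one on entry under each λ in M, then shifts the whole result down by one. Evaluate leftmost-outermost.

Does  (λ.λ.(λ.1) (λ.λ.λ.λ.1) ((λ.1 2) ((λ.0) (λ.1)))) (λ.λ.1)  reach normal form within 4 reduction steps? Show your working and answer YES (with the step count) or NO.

  start: (λ.λ.(λ.1) (λ.λ.λ.λ.1) ((λ.1 2) ((λ.0) (λ.1)))) (λ.λ.1)
  step 1: λ.(λ.1) (λ.λ.λ.λ.1) ((λ.1 (λ.λ.1)) ((λ.0) (λ.1)))
  step 2: λ.0 ((λ.1 (λ.λ.1)) ((λ.0) (λ.1)))
  step 3: λ.0 (0 (λ.λ.1))

Answer: YES — reaches normal form λ.0 (0 (λ.λ.1)) in 3 ≤ 4 steps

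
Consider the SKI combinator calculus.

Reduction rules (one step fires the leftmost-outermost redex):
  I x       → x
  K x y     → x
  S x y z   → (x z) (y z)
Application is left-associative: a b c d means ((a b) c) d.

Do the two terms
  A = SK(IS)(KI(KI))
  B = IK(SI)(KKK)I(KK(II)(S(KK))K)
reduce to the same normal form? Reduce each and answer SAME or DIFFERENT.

Answer: DIFFERENT — A ⇓ I, B ⇓ S(KK)(S(KK))

Derivation:
Term A:
  start: SK(IS)(KI(KI))
  step 1: K(KI(KI))(IS(KI(KI)))
  step 2: KI(KI)
  step 3: I

Term B:
  start: IK(SI)(KKK)I(KK(II)(S(KK))K)
  step 1: K(SI)(KKK)I(KK(II)(S(KK))K)
  step 2: SII(KK(II)(S(KK))K)
  step 3: I(KK(II)(S(KK))K)(I(KK(II)(S(KK))K))
  step 4: KK(II)(S(KK))K(I(KK(II)(S(KK))K))
  step 5: K(S(KK))K(I(KK(II)(S(KK))K))
  step 6: S(KK)(I(KK(II)(S(KK))K))
  step 7: S(KK)(KK(II)(S(KK))K)
  step 8: S(KK)(K(S(KK))K)
  step 9: S(KK)(S(KK))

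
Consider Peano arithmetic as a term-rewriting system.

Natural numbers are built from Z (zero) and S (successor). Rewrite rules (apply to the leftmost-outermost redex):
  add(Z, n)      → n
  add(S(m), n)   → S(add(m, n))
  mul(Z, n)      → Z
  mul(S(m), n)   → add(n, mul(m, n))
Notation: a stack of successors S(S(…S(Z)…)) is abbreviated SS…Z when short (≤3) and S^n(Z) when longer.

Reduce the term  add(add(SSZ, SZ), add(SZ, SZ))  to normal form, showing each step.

  start: add(add(SSZ, SZ), add(SZ, SZ))
  →1  add(S(add(SZ, SZ)), add(SZ, SZ))
  →2  S(add(add(SZ, SZ), add(SZ, SZ)))
  →3  S(add(S(add(Z, SZ)), add(SZ, SZ)))
  →4  S(S(add(add(Z, SZ), add(SZ, SZ))))
  →5  S(S(add(SZ, add(SZ, SZ))))
  →6  S(S(S(add(Z, add(SZ, SZ)))))
  →7  S(S(S(add(SZ, SZ))))
  →8  S(S(S(S(add(Z, SZ)))))
  →9  S^5(Z)

Answer: normal form = S^5(Z)  (in 9 steps)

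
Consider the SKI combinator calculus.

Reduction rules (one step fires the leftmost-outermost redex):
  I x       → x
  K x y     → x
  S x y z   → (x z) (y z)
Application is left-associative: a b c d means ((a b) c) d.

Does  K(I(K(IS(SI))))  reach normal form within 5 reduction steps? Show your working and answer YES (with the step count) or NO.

  start: K(I(K(IS(SI))))
  [1] K(K(IS(SI)))
  [2] K(K(S(SI)))

Answer: YES — reaches normal form K(K(S(SI))) in 2 ≤ 5 steps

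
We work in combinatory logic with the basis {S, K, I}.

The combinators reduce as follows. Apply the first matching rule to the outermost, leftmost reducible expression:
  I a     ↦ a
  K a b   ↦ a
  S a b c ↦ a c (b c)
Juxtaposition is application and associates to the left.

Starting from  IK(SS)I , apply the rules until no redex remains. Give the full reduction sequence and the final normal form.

Answer: normal form = SS  (in 2 steps)

Derivation:
  start: IK(SS)I
  →1  K(SS)I
  →2  SS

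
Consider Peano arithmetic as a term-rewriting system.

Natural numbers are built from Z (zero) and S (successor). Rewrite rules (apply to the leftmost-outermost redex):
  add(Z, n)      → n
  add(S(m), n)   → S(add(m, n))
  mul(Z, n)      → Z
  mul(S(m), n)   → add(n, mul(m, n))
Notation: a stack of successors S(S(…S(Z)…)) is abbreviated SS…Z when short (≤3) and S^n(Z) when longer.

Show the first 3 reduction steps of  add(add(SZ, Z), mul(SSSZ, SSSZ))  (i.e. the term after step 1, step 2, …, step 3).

  start: add(add(SZ, Z), mul(SSSZ, SSSZ))
  [1] add(S(add(Z, Z)), mul(SSSZ, SSSZ))
  [2] S(add(add(Z, Z), mul(SSSZ, SSSZ)))
  [3] S(add(Z, mul(SSSZ, SSSZ)))

Answer: after 3 steps: S(add(Z, mul(SSSZ, SSSZ)))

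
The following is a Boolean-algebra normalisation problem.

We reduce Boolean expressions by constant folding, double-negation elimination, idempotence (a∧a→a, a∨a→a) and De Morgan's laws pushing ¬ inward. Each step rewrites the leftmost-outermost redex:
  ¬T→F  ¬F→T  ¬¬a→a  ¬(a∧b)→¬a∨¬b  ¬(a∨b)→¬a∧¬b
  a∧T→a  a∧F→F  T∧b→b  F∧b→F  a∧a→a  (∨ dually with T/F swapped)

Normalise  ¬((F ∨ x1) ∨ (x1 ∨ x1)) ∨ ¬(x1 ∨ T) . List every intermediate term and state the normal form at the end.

Answer: normal form = ¬x1  (in 11 steps)

Derivation:
  start: ¬((F ∨ x1) ∨ (x1 ∨ x1)) ∨ ¬(x1 ∨ T)
  [1] (¬(F ∨ x1) ∧ ¬(x1 ∨ x1)) ∨ ¬(x1 ∨ T)
  [2] ((¬F ∧ ¬x1) ∧ ¬(x1 ∨ x1)) ∨ ¬(x1 ∨ T)
  [3] ((T ∧ ¬x1) ∧ ¬(x1 ∨ x1)) ∨ ¬(x1 ∨ T)
  [4] (¬x1 ∧ ¬(x1 ∨ x1)) ∨ ¬(x1 ∨ T)
  [5] (¬x1 ∧ (¬x1 ∧ ¬x1)) ∨ ¬(x1 ∨ T)
  [6] (¬x1 ∧ ¬x1) ∨ ¬(x1 ∨ T)
  [7] ¬x1 ∨ ¬(x1 ∨ T)
  [8] ¬x1 ∨ (¬x1 ∧ ¬T)
  [9] ¬x1 ∨ (¬x1 ∧ F)
  [10] ¬x1 ∨ F
  [11] ¬x1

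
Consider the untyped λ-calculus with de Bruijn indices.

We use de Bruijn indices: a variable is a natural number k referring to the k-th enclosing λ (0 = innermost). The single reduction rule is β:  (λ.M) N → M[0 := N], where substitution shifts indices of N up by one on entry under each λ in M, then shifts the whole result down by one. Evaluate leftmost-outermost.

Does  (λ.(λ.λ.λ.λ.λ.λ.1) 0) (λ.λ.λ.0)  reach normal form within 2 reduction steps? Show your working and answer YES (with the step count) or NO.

Answer: YES — reaches normal form λ.λ.λ.λ.λ.1 in 2 ≤ 2 steps

Working:
  start: (λ.(λ.λ.λ.λ.λ.λ.1) 0) (λ.λ.λ.0)
  [1] (λ.λ.λ.λ.λ.λ.1) (λ.λ.λ.0)
  [2] λ.λ.λ.λ.λ.1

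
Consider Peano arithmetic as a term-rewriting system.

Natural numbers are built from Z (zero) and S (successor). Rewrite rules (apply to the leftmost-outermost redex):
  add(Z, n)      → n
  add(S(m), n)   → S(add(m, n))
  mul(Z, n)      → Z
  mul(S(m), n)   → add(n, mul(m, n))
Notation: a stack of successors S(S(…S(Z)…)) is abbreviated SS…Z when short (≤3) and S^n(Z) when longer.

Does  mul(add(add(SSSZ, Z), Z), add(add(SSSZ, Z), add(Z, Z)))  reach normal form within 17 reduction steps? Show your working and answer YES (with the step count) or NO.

  start: mul(add(add(SSSZ, Z), Z), add(add(SSSZ, Z), add(Z, Z)))
  [1] mul(add(S(add(SSZ, Z)), Z), add(add(SSSZ, Z), add(Z, Z)))
  [2] mul(S(add(add(SSZ, Z), Z)), add(add(SSSZ, Z), add(Z, Z)))
  [3] add(add(add(SSSZ, Z), add(Z, Z)), mul(add(add(SSZ, Z), Z), add(add(SSSZ, Z), add(Z, Z))))
  [4] add(add(S(add(SSZ, Z)), add(Z, Z)), mul(add(add(SSZ, Z), Z), add(add(SSSZ, Z), add(Z, Z))))
  [5] add(S(add(add(SSZ, Z), add(Z, Z))), mul(add(add(SSZ, Z), Z), add(add(SSSZ, Z), add(Z, Z))))
  [6] S(add(add(add(SSZ, Z), add(Z, Z)), mul(add(add(SSZ, Z), Z), add(add(SSSZ, Z), add(Z, Z)))))
  [7] S(add(add(S(add(SZ, Z)), add(Z, Z)), mul(add(add(SSZ, Z), Z), add(add(SSSZ, Z), add(Z, Z)))))
  [8] S(add(S(add(add(SZ, Z), add(Z, Z))), mul(add(add(SSZ, Z), Z), add(add(SSSZ, Z), add(Z, Z)))))
  [9] S(S(add(add(add(SZ, Z), add(Z, Z)), mul(add(add(SSZ, Z), Z), add(add(SSSZ, Z), add(Z, Z))))))
  [10] S(S(add(add(S(add(Z, Z)), add(Z, Z)), mul(add(add(SSZ, Z), Z), add(add(SSSZ, Z), add(Z, Z))))))
  [11] S(S(add(S(add(add(Z, Z), add(Z, Z))), mul(add(add(SSZ, Z), Z), add(add(SSSZ, Z), add(Z, Z))))))
  [12] S(S(S(add(add(add(Z, Z), add(Z, Z)), mul(add(add(SSZ, Z), Z), add(add(SSSZ, Z), add(Z, Z)))))))
  [13] S(S(S(add(add(Z, add(Z, Z)), mul(add(add(SSZ, Z), Z), add(add(SSSZ, Z), add(Z, Z)))))))
  [14] S(S(S(add(add(Z, Z), mul(add(add(SSZ, Z), Z), add(add(SSSZ, Z), add(Z, Z)))))))
  [15] S(S(S(add(Z, mul(add(add(SSZ, Z), Z), add(add(SSSZ, Z), add(Z, Z)))))))
  [16] S(S(S(mul(add(add(SSZ, Z), Z), add(add(SSSZ, Z), add(Z, Z))))))
  [17] S(S(S(mul(add(S(add(SZ, Z)), Z), add(add(SSSZ, Z), add(Z, Z))))))

Answer: NO — after 17 steps the term is S(S(S(mul(add(S(add(SZ, Z)), Z), add(add(SSSZ, Z), add(Z, Z)))))), not yet normal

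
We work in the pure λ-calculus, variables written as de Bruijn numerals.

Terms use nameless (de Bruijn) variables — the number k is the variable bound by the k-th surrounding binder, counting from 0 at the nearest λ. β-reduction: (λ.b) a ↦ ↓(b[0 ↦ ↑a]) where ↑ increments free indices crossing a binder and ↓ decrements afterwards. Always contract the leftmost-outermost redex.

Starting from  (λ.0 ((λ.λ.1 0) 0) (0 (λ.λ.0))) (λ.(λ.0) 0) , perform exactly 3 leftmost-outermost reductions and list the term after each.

  start: (λ.0 ((λ.λ.1 0) 0) (0 (λ.λ.0))) (λ.(λ.0) 0)
  step 1: (λ.(λ.0) 0) ((λ.λ.1 0) (λ.(λ.0) 0)) ((λ.(λ.0) 0) (λ.λ.0))
  step 2: (λ.0) ((λ.λ.1 0) (λ.(λ.0) 0)) ((λ.(λ.0) 0) (λ.λ.0))
  step 3: (λ.λ.1 0) (λ.(λ.0) 0) ((λ.(λ.0) 0) (λ.λ.0))

Answer: after 3 steps: (λ.λ.1 0) (λ.(λ.0) 0) ((λ.(λ.0) 0) (λ.λ.0))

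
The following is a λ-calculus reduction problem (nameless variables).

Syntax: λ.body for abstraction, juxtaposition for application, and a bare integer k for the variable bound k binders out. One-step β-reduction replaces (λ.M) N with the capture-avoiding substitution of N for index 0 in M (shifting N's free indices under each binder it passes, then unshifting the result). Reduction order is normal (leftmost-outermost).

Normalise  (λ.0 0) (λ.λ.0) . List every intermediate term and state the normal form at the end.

Answer: normal form = λ.0  (in 2 steps)

Working:
  start: (λ.0 0) (λ.λ.0)
  [1] (λ.λ.0) (λ.λ.0)
  [2] λ.0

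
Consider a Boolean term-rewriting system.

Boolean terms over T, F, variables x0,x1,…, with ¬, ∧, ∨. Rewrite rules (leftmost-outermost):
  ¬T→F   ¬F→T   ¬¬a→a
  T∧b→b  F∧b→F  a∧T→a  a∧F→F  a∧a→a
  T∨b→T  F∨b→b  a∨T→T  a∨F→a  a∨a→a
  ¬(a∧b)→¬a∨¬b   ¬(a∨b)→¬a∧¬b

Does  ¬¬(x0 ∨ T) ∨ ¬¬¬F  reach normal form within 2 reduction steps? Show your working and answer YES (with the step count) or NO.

Answer: NO — after 2 steps the term is T ∨ ¬¬¬F, not yet normal

Working:
  start: ¬¬(x0 ∨ T) ∨ ¬¬¬F
  [1] (x0 ∨ T) ∨ ¬¬¬F
  [2] T ∨ ¬¬¬F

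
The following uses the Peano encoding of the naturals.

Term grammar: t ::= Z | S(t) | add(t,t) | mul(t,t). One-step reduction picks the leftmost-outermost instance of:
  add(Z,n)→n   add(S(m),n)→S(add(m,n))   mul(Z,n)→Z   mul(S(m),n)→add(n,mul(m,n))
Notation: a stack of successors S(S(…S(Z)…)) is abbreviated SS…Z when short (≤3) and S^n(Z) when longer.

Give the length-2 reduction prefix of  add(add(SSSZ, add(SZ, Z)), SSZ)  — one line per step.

Answer: after 2 steps: S(add(add(SSZ, add(SZ, Z)), SSZ))

Derivation:
  start: add(add(SSSZ, add(SZ, Z)), SSZ)
  →1  add(S(add(SSZ, add(SZ, Z))), SSZ)
  →2  S(add(add(SSZ, add(SZ, Z)), SSZ))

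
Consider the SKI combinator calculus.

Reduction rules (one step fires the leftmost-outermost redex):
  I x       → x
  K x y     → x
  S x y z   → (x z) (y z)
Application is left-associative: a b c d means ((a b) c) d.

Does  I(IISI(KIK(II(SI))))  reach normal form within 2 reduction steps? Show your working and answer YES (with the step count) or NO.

  start: I(IISI(KIK(II(SI))))
  →1  IISI(KIK(II(SI)))
  →2  ISI(KIK(II(SI)))

Answer: NO — after 2 steps the term is ISI(KIK(II(SI))), not yet normal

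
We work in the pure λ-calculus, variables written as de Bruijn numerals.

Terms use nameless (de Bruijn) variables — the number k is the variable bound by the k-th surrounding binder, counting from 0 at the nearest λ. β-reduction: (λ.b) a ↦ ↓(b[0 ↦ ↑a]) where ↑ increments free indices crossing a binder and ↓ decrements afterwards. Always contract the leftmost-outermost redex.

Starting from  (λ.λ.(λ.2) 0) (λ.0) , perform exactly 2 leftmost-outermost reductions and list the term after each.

  start: (λ.λ.(λ.2) 0) (λ.0)
  [1] λ.(λ.λ.0) 0
  [2] λ.λ.0

Answer: after 2 steps: λ.λ.0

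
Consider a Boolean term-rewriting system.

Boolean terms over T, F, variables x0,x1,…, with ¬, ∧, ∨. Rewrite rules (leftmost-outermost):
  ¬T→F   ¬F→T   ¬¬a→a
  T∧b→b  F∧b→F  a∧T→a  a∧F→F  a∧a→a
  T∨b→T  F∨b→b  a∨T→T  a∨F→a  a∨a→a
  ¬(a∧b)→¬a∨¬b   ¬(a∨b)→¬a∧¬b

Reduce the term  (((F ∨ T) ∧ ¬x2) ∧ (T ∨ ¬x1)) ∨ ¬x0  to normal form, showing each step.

Answer: normal form = ¬x2 ∨ ¬x0  (in 4 steps)

Reduction:
  start: (((F ∨ T) ∧ ¬x2) ∧ (T ∨ ¬x1)) ∨ ¬x0
  step 1: ((T ∧ ¬x2) ∧ (T ∨ ¬x1)) ∨ ¬x0
  step 2: (¬x2 ∧ (T ∨ ¬x1)) ∨ ¬x0
  step 3: (¬x2 ∧ T) ∨ ¬x0
  step 4: ¬x2 ∨ ¬x0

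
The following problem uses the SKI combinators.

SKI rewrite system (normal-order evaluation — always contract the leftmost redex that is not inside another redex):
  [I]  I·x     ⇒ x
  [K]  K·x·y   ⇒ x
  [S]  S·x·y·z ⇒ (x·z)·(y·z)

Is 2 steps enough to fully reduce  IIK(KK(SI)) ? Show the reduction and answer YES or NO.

  start: IIK(KK(SI))
  →1  IK(KK(SI))
  →2  K(KK(SI))

Answer: NO — after 2 steps the term is K(KK(SI)), not yet normal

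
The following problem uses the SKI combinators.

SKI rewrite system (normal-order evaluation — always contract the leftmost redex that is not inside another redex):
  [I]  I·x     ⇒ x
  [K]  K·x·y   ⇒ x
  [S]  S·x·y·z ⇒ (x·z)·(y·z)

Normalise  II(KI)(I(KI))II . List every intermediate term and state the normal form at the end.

  start: II(KI)(I(KI))II
  step 1: I(KI)(I(KI))II
  step 2: KI(I(KI))II
  step 3: III
  step 4: II
  step 5: I

Answer: normal form = I  (in 5 steps)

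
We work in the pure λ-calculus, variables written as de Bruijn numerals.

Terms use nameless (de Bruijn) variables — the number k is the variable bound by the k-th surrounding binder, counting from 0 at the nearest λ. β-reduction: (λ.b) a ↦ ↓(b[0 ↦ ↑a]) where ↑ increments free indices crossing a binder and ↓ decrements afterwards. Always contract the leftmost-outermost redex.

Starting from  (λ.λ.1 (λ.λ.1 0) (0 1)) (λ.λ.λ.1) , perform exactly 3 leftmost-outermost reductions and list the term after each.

  start: (λ.λ.1 (λ.λ.1 0) (0 1)) (λ.λ.λ.1)
  [1] λ.(λ.λ.λ.1) (λ.λ.1 0) (0 (λ.λ.λ.1))
  [2] λ.(λ.λ.1) (0 (λ.λ.λ.1))
  [3] λ.λ.1 (λ.λ.λ.1)

Answer: after 3 steps: λ.λ.1 (λ.λ.λ.1)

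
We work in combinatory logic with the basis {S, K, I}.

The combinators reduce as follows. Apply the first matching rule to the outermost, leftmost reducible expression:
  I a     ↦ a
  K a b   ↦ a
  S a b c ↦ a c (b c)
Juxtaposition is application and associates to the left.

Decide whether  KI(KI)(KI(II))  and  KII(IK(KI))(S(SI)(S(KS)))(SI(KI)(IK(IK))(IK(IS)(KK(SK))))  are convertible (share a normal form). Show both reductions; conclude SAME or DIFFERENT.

Term A:
  start: KI(KI)(KI(II))
  →1  I(KI(II))
  →2  KI(II)
  →3  I

Term B:
  start: KII(IK(KI))(S(SI)(S(KS)))(SI(KI)(IK(IK))(IK(IS)(KK(SK))))
  →1  I(IK(KI))(S(SI)(S(KS)))(SI(KI)(IK(IK))(IK(IS)(KK(SK))))
  →2  IK(KI)(S(SI)(S(KS)))(SI(KI)(IK(IK))(IK(IS)(KK(SK))))
  →3  K(KI)(S(SI)(S(KS)))(SI(KI)(IK(IK))(IK(IS)(KK(SK))))
  →4  KI(SI(KI)(IK(IK))(IK(IS)(KK(SK))))
  →5  I

Answer: SAME — A ⇓ I, B ⇓ I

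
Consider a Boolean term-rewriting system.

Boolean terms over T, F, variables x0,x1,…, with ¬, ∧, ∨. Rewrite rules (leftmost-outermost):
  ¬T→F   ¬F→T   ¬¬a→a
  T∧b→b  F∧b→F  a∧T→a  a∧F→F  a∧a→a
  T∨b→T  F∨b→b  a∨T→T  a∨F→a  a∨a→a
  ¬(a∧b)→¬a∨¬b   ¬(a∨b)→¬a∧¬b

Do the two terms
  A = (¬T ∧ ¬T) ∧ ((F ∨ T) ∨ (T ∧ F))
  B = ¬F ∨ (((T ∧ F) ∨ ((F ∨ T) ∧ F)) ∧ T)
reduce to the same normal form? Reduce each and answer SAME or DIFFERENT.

Term A:
  start: (¬T ∧ ¬T) ∧ ((F ∨ T) ∨ (T ∧ F))
  [1] ¬T ∧ ((F ∨ T) ∨ (T ∧ F))
  [2] F ∧ ((F ∨ T) ∨ (T ∧ F))
  [3] F

Term B:
  start: ¬F ∨ (((T ∧ F) ∨ ((F ∨ T) ∧ F)) ∧ T)
  [1] T ∨ (((T ∧ F) ∨ ((F ∨ T) ∧ F)) ∧ T)
  [2] T

Answer: DIFFERENT — A ⇓ F, B ⇓ T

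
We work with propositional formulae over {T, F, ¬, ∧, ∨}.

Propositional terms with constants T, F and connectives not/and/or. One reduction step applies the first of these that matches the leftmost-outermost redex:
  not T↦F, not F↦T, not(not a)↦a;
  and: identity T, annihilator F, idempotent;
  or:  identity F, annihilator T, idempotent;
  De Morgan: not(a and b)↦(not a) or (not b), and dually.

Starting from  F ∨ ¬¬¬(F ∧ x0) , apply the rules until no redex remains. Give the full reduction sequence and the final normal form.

Answer: normal form = T  (in 5 steps)

Reduction:
  start: F ∨ ¬¬¬(F ∧ x0)
  step 1: ¬¬¬(F ∧ x0)
  step 2: ¬(F ∧ x0)
  step 3: ¬F ∨ ¬x0
  step 4: T ∨ ¬x0
  step 5: T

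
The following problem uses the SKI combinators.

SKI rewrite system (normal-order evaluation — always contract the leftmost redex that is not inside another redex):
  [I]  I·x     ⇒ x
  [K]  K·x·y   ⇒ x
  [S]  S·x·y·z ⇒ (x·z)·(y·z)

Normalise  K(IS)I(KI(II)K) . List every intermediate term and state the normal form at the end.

Answer: normal form = SK  (in 4 steps)

Reduction:
  start: K(IS)I(KI(II)K)
  [1] IS(KI(II)K)
  [2] S(KI(II)K)
  [3] S(IK)
  [4] SK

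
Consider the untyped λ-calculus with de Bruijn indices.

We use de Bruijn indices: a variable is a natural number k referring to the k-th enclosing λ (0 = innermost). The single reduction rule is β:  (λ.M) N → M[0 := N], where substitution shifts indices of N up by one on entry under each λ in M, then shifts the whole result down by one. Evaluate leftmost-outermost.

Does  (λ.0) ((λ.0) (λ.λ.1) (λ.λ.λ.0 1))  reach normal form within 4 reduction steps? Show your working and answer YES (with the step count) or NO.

  start: (λ.0) ((λ.0) (λ.λ.1) (λ.λ.λ.0 1))
  [1] (λ.0) (λ.λ.1) (λ.λ.λ.0 1)
  [2] (λ.λ.1) (λ.λ.λ.0 1)
  [3] λ.λ.λ.λ.0 1

Answer: YES — reaches normal form λ.λ.λ.λ.0 1 in 3 ≤ 4 steps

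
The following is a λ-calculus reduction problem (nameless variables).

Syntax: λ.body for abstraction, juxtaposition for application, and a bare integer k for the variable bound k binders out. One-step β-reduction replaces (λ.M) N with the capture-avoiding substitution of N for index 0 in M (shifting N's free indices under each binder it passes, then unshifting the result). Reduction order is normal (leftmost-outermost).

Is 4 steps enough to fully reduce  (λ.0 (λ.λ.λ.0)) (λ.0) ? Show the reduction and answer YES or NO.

Answer: YES — reaches normal form λ.λ.λ.0 in 2 ≤ 4 steps

Derivation:
  start: (λ.0 (λ.λ.λ.0)) (λ.0)
  step 1: (λ.0) (λ.λ.λ.0)
  step 2: λ.λ.λ.0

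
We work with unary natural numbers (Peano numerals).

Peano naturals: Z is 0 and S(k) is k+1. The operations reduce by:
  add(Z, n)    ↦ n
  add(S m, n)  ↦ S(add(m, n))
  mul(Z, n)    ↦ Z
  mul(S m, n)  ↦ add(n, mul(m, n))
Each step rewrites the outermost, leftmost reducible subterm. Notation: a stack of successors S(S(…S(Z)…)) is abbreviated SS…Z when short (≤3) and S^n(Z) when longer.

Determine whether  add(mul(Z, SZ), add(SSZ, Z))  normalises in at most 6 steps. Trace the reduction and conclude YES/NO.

  start: add(mul(Z, SZ), add(SSZ, Z))
  step 1: add(Z, add(SSZ, Z))
  step 2: add(SSZ, Z)
  step 3: S(add(SZ, Z))
  step 4: S(S(add(Z, Z)))
  step 5: SSZ

Answer: YES — reaches normal form SSZ in 5 ≤ 6 steps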